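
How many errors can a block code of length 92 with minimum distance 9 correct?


Correction capability = floor((d-1)/2) = floor((9-1)/2) = 4

4 errors


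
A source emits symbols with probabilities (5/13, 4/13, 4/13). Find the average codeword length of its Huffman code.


Huffman construction (repeatedly merge the two least-probable nodes; each merge adds 1 bit to every symbol beneath it): 4/13 + 4/13 = 8/13; 5/13 + 8/13 = 1. Resulting codeword lengths (in the order the probabilities were given): (1, 2, 2). L_avg = sum(p_i * l_i) = 5/13*1 + 4/13*2 + 4/13*2 = 21/13 = 1.6154

1.6154 bits


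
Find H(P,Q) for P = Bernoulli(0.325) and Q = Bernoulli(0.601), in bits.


H(P,Q) = -p*log2(q) - (1-p)*log2(1-q). -0.325*log2(0.601) = 0.238733; -0.675*log2(0.399) = 0.894739. H(P,Q) = 0.238733 + 0.894739 = 1.1335

1.1335 bits


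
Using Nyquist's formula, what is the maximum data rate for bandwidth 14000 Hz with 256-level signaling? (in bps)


Rate = 2 * B * log2(M) = 2 * 14000 * 8.0 = 224000.0

224000.0 bps


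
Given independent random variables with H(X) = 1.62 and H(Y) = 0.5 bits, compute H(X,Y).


For independent variables, H(X,Y) = H(X) + H(Y) = 1.62 + 0.5 = 2.12

2.12 bits


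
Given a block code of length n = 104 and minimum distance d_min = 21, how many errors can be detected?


Detection capability = d_min - 1 = 21 - 1 = 20

20 errors


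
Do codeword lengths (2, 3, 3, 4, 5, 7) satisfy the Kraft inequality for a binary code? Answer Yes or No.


Kraft sum = sum(2^(-l_i)) = 0.6016, need <= 1. Result: satisfied (a binary prefix-free code with these lengths exists)

Yes


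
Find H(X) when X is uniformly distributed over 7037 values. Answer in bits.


H = log2(n) = log2(7037) = 12.7807

12.7807 bits


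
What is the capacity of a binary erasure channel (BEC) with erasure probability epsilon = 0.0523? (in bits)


C = 1 - epsilon = 1 - 0.0523 = 0.9477

0.9477 bits


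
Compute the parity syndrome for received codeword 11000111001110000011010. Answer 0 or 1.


Syndrome = XOR of all bits = 1 XOR 1 XOR 0 XOR 0 XOR 0 XOR 1 XOR 1 XOR 1 XOR 0 XOR 0 XOR 1 XOR 1 XOR 1 XOR 0 XOR 0 XOR 0 XOR 0 XOR 0 XOR 1 XOR 1 XOR 0 XOR 1 XOR 0 = 1

1


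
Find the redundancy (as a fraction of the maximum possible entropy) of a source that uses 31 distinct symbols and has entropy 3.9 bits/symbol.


H_max = log2(K) = log2(31) = 4.9542 bits/symbol. Redundancy = 1 - H/H_max = 1 - 3.9/4.9542 = 1 - 0.7872 = 0.2128

0.2128


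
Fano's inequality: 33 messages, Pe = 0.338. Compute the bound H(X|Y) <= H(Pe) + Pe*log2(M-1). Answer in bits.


H(Pe) = -Pe*log2(Pe) - (1-Pe)*log2(1-Pe) = -0.338*log2(0.338) - 0.662*log2(0.662) = 0.528938 + 0.393954 = 0.9229. Pe*log2(M-1) = 0.338*log2(32) = 1.690000. Bound = H(Pe) + Pe*log2(M-1) = 0.528938 + 0.393954 + 1.690000 = 2.6129

2.6129 bits


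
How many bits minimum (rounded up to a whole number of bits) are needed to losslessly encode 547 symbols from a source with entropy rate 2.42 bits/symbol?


Minimum bits >= n * H = 547 * 2.42 = 1323.74, rounded up to a whole number of bits = 1324

1324 bits


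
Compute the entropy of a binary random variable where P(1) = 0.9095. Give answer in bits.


H = -p*log2(p) - (1-p)*log2(1-p). -0.9095*log2(0.9095) = 0.124469; -0.0905*log2(0.0905) = 0.313667. H = 0.124469 + 0.313667 = 0.4381

0.4381 bits


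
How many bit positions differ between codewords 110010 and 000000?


Count differing positions: ^ ^ . . ^ . = 3 differences

3


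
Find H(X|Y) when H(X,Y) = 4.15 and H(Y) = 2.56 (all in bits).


H(X|Y) = H(X,Y) - H(Y) = 4.15 - 2.56 = 1.59

1.59 bits


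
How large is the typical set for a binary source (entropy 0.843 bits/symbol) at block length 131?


log2|A_typical| = nH = 131 * 0.843 = 110.433, so |A_typical| ~ 2^110.433 = 1.752e+33

1.752e+33


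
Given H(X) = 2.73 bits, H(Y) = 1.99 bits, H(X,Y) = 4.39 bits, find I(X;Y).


I(X;Y) = H(X) + H(Y) - H(X,Y) = 2.73 + 1.99 - 4.39 = 0.33

0.33 bits


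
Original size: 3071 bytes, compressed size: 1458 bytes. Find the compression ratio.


Ratio = original / compressed = 3071 / 1458 = 2.1063

2.1063


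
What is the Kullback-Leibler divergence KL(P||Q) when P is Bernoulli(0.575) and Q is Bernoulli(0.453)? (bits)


KL = p*log2(p/q) + (1-p)*log2((1-p)/(1-q)) = 0.575*log2(0.575/0.453) + 0.425*log2(0.425/0.547) = 0.0431

0.0431 bits


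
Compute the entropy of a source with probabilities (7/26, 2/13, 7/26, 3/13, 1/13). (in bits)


H = -sum(p_i * log2(p_i)). Terms: -(7/26)*log2(7/26) = 0.509677; -(2/13)*log2(2/13) = 0.415452; -(7/26)*log2(7/26) = 0.509677; -(3/13)*log2(3/13) = 0.488187; -(1/13)*log2(1/13) = 0.284649. H = 0.509677 + 0.415452 + 0.509677 + 0.488187 + 0.284649 = 2.2076

2.2076 bits


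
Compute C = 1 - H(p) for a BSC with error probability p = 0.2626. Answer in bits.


H(p) = -p*log2(p) - (1-p)*log2(1-p) = -0.2626*log2(0.2626) - 0.7374*log2(0.7374) = 0.506571 + 0.324073 = 0.8306. C = 1 - H(p) = 1 - 0.8306 = 0.1694

0.1694 bits


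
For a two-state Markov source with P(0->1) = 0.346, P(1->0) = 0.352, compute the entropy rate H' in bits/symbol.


Stationary distribution: pi_0 = p10/(p01+p10) = 0.5043, pi_1 = 0.4957. Entropy rate H' = pi_0*H(p01) + pi_1*H(p10) = 0.5043*0.9304 + 0.4957*0.9358 = 0.9331

0.9331 bits/symbol


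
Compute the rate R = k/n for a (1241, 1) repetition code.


Rate = k/n = 1/1241

1/1241


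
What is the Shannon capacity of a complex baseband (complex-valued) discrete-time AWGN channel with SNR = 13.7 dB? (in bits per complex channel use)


SNR_linear = 10^(13.7/10) = 23.4423; C = log2(1 + SNR_linear) = log2(1 + 23.4423) = 4.6113

4.6113 bits/channel use


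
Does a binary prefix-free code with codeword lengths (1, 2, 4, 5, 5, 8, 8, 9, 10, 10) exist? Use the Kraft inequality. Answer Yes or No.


Kraft sum = sum(2^(-l_i)) = 0.8867, need <= 1. Result: satisfied (a binary prefix-free code with these lengths exists)

Yes


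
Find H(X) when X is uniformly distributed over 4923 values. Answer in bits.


H = log2(n) = log2(4923) = 12.2653

12.2653 bits


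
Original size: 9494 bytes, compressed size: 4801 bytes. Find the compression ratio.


Ratio = original / compressed = 9494 / 4801 = 1.9775

1.9775


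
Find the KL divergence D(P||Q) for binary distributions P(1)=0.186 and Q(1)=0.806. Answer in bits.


KL = p*log2(p/q) + (1-p)*log2((1-p)/(1-q)) = 0.186*log2(0.186/0.806) + 0.814*log2(0.814/0.194) = 1.2907

1.2907 bits


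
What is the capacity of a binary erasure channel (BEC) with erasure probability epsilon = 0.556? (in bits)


C = 1 - epsilon = 1 - 0.556 = 0.444

0.444 bits


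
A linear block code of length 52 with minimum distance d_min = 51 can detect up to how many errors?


Detection capability = d_min - 1 = 51 - 1 = 50

50 errors


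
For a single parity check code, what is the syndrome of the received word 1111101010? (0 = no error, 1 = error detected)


Syndrome = XOR of all bits = 1 XOR 1 XOR 1 XOR 1 XOR 1 XOR 0 XOR 1 XOR 0 XOR 1 XOR 0 = 1

1


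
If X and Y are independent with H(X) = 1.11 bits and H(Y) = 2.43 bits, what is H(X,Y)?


For independent variables, H(X,Y) = H(X) + H(Y) = 1.11 + 2.43 = 3.54

3.54 bits


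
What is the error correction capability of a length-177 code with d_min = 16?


Correction capability = floor((d-1)/2) = floor((16-1)/2) = 7

7 errors


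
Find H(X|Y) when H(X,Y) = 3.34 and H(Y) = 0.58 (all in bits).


H(X|Y) = H(X,Y) - H(Y) = 3.34 - 0.58 = 2.76

2.76 bits


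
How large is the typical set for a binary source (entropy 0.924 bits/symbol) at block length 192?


log2|A_typical| = nH = 192 * 0.924 = 177.408, so |A_typical| ~ 2^177.408 = 2.542e+53

2.542e+53


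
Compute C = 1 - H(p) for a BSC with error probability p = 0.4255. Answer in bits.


H(p) = -p*log2(p) - (1-p)*log2(1-p) = -0.4255*log2(0.4255) - 0.5745*log2(0.5745) = 0.524543 + 0.459382 = 0.9839. C = 1 - H(p) = 1 - 0.9839 = 0.0161

0.0161 bits


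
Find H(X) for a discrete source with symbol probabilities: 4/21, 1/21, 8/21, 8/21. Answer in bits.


H = -sum(p_i * log2(p_i)). Terms: -(4/21)*log2(4/21) = 0.455680; -(1/21)*log2(1/21) = 0.209158; -(8/21)*log2(8/21) = 0.530407; -(8/21)*log2(8/21) = 0.530407. H = 0.455680 + 0.209158 + 0.530407 + 0.530407 = 1.7257

1.7257 bits


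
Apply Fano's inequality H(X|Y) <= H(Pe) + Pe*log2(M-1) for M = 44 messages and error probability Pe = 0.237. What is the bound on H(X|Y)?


H(Pe) = -Pe*log2(Pe) - (1-Pe)*log2(1-Pe) = -0.237*log2(0.237) - 0.763*log2(0.763) = 0.492259 + 0.297757 = 0.79. Pe*log2(M-1) = 0.237*log2(43) = 1.286025. Bound = H(Pe) + Pe*log2(M-1) = 0.492259 + 0.297757 + 1.286025 = 2.076

2.076 bits


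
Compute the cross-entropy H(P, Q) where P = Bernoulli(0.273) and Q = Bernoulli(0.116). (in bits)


H(P,Q) = -p*log2(q) - (1-p)*log2(1-q). -0.273*log2(0.116) = 0.848430; -0.727*log2(0.884) = 0.129320. H(P,Q) = 0.848430 + 0.129320 = 0.9778

0.9778 bits


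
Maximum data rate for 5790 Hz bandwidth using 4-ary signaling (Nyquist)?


Rate = 2 * B * log2(M) = 2 * 5790 * 2.0 = 23160.0

23160.0 bps


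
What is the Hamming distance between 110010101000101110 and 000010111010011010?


Count differing positions: ^ ^ . . . . . ^ . . ^ . ^ ^ . ^ . . = 7 differences

7


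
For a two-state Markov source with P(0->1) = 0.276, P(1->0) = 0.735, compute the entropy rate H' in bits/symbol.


Stationary distribution: pi_0 = p10/(p01+p10) = 0.727, pi_1 = 0.273. Entropy rate H' = pi_0*H(p01) + pi_1*H(p10) = 0.727*0.8499 + 0.273*0.8342 = 0.8456

0.8456 bits/symbol


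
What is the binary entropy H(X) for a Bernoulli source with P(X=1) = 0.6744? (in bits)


H = -p*log2(p) - (1-p)*log2(1-p). -0.6744*log2(0.6744) = 0.383277; -0.3256*log2(0.3256) = 0.527090. H = 0.383277 + 0.527090 = 0.9104

0.9104 bits


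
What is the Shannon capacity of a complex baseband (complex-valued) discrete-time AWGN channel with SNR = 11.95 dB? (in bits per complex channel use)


SNR_linear = 10^(11.95/10) = 15.6675; C = log2(1 + SNR_linear) = log2(1 + 15.6675) = 4.059

4.059 bits/channel use


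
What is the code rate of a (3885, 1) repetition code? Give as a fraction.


Rate = k/n = 1/3885

1/3885


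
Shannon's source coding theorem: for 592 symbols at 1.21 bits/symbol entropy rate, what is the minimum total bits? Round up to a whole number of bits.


Minimum bits >= n * H = 592 * 1.21 = 716.32, rounded up to a whole number of bits = 717

717 bits


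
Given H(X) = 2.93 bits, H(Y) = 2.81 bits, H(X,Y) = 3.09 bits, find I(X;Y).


I(X;Y) = H(X) + H(Y) - H(X,Y) = 2.93 + 2.81 - 3.09 = 2.65

2.65 bits


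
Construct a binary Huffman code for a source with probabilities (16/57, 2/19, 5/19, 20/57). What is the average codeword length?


Huffman construction (repeatedly merge the two least-probable nodes; each merge adds 1 bit to every symbol beneath it): 2/19 + 5/19 = 7/19; 16/57 + 20/57 = 12/19; 7/19 + 12/19 = 1. Resulting codeword lengths (in the order the probabilities were given): (2, 2, 2, 2). L_avg = sum(p_i * l_i) = 16/57*2 + 2/19*2 + 5/19*2 + 20/57*2 = 2

2.0 bits


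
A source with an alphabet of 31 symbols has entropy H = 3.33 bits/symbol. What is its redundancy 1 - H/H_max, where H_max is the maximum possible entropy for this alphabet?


H_max = log2(K) = log2(31) = 4.9542 bits/symbol. Redundancy = 1 - H/H_max = 1 - 3.33/4.9542 = 1 - 0.6722 = 0.3278

0.3278


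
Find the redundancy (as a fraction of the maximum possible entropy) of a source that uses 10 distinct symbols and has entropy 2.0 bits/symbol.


H_max = log2(K) = log2(10) = 3.3219 bits/symbol. Redundancy = 1 - H/H_max = 1 - 2.0/3.3219 = 1 - 0.6021 = 0.3979

0.3979


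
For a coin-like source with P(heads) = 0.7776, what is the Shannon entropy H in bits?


H = -p*log2(p) - (1-p)*log2(1-p). -0.7776*log2(0.7776) = 0.282191; -0.2224*log2(0.2224) = 0.482335. H = 0.282191 + 0.482335 = 0.7645

0.7645 bits


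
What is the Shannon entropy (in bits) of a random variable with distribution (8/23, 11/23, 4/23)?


H = -sum(p_i * log2(p_i)). Terms: -(8/23)*log2(8/23) = 0.529935; -(11/23)*log2(11/23) = 0.508932; -(4/23)*log2(4/23) = 0.438880. H = 0.529935 + 0.508932 + 0.438880 = 1.4777

1.4777 bits


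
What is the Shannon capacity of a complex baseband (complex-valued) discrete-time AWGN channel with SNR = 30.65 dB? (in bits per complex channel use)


SNR_linear = 10^(30.65/10) = 1161.4486; C = log2(1 + SNR_linear) = log2(1 + 1161.4486) = 10.183

10.183 bits/channel use


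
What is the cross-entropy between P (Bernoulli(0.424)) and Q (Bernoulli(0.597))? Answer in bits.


H(P,Q) = -p*log2(q) - (1-p)*log2(1-q). -0.424*log2(0.597) = 0.315540; -0.576*log2(0.403) = 0.755221. H(P,Q) = 0.315540 + 0.755221 = 1.0708

1.0708 bits


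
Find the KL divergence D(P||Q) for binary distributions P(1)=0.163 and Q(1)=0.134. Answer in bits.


KL = p*log2(p/q) + (1-p)*log2((1-p)/(1-q)) = 0.163*log2(0.163/0.134) + 0.837*log2(0.837/0.866) = 0.0049

0.0049 bits


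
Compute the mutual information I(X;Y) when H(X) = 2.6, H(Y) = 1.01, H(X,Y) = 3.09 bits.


I(X;Y) = H(X) + H(Y) - H(X,Y) = 2.6 + 1.01 - 3.09 = 0.52

0.52 bits


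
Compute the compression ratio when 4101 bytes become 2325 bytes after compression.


Ratio = original / compressed = 4101 / 2325 = 1.7639

1.7639


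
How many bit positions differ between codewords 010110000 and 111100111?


Count differing positions: ^ . ^ . ^ . ^ ^ ^ = 6 differences

6


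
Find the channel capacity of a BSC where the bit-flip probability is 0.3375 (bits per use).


H(p) = -p*log2(p) - (1-p)*log2(1-p) = -0.3375*log2(0.3375) - 0.6625*log2(0.6625) = 0.528876 + 0.393530 = 0.9224. C = 1 - H(p) = 1 - 0.9224 = 0.0776

0.0776 bits


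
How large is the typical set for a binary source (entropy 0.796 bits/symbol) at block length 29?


log2|A_typical| = nH = 29 * 0.796 = 23.084, so |A_typical| ~ 2^23.084 = 8.892e+06

8.892e+06


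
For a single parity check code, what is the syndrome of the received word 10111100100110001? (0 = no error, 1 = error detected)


Syndrome = XOR of all bits = 1 XOR 0 XOR 1 XOR 1 XOR 1 XOR 1 XOR 0 XOR 0 XOR 1 XOR 0 XOR 0 XOR 1 XOR 1 XOR 0 XOR 0 XOR 0 XOR 1 = 1

1


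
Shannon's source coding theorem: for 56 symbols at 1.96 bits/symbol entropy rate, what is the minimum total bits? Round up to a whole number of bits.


Minimum bits >= n * H = 56 * 1.96 = 109.76, rounded up to a whole number of bits = 110

110 bits


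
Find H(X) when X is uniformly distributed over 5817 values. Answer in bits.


H = log2(n) = log2(5817) = 12.5061

12.5061 bits


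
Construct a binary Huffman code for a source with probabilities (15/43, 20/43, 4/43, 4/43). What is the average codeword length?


Huffman construction (repeatedly merge the two least-probable nodes; each merge adds 1 bit to every symbol beneath it): 4/43 + 4/43 = 8/43; 8/43 + 15/43 = 23/43; 20/43 + 23/43 = 1. Resulting codeword lengths (in the order the probabilities were given): (2, 1, 3, 3). L_avg = sum(p_i * l_i) = 15/43*2 + 20/43*1 + 4/43*3 + 4/43*3 = 74/43 = 1.7209

1.7209 bits


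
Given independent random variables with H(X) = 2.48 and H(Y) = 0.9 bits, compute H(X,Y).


For independent variables, H(X,Y) = H(X) + H(Y) = 2.48 + 0.9 = 3.38

3.38 bits


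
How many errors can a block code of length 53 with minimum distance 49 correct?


Correction capability = floor((d-1)/2) = floor((49-1)/2) = 24

24 errors


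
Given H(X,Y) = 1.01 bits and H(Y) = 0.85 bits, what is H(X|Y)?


H(X|Y) = H(X,Y) - H(Y) = 1.01 - 0.85 = 0.16

0.16 bits


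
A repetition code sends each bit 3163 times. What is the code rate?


Rate = k/n = 1/3163

1/3163


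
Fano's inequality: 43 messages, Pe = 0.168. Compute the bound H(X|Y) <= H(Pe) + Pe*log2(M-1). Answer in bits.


H(Pe) = -Pe*log2(Pe) - (1-Pe)*log2(1-Pe) = -0.168*log2(0.168) - 0.832*log2(0.832) = 0.432342 + 0.220767 = 0.6531. Pe*log2(M-1) = 0.168*log2(42) = 0.905909. Bound = H(Pe) + Pe*log2(M-1) = 0.432342 + 0.220767 + 0.905909 = 1.559

1.559 bits


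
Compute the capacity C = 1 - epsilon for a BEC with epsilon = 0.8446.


C = 1 - epsilon = 1 - 0.8446 = 0.1554

0.1554 bits


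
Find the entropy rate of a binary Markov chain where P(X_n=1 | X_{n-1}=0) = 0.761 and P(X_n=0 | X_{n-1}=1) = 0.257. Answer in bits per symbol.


Stationary distribution: pi_0 = p10/(p01+p10) = 0.2525, pi_1 = 0.7475. Entropy rate H' = pi_0*H(p01) + pi_1*H(p10) = 0.2525*0.7934 + 0.7475*0.8222 = 0.8149

0.8149 bits/symbol


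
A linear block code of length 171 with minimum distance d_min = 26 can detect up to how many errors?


Detection capability = d_min - 1 = 26 - 1 = 25

25 errors


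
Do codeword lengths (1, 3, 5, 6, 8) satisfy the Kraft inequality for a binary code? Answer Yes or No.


Kraft sum = sum(2^(-l_i)) = 0.6758, need <= 1. Result: satisfied (a binary prefix-free code with these lengths exists)

Yes


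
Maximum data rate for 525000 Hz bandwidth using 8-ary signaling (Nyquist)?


Rate = 2 * B * log2(M) = 2 * 525000 * 3.0 = 3150000.0

3150000.0 bps


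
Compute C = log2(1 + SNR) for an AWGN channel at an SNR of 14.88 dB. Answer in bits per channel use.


SNR_linear = 10^(14.88/10) = 30.761; C = log2(1 + SNR_linear) = log2(1 + 30.761) = 4.9892

4.9892 bits/channel use


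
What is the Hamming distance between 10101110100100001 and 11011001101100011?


Count differing positions: . ^ ^ ^ . ^ ^ ^ . . ^ . . . . ^ . = 8 differences

8


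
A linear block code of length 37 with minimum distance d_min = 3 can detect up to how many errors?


Detection capability = d_min - 1 = 3 - 1 = 2

2 errors


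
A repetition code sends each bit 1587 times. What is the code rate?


Rate = k/n = 1/1587

1/1587


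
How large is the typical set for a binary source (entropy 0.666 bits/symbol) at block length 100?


log2|A_typical| = nH = 100 * 0.666 = 66.6, so |A_typical| ~ 2^66.6 = 1.118e+20

1.118e+20


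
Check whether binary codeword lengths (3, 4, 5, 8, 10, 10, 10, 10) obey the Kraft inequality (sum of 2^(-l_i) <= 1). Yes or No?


Kraft sum = sum(2^(-l_i)) = 0.2266, need <= 1. Result: satisfied (a binary prefix-free code with these lengths exists)

Yes


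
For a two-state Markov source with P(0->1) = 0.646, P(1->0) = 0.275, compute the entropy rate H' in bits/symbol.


Stationary distribution: pi_0 = p10/(p01+p10) = 0.2986, pi_1 = 0.7014. Entropy rate H' = pi_0*H(p01) + pi_1*H(p10) = 0.2986*0.9376 + 0.7014*0.8485 = 0.8751

0.8751 bits/symbol


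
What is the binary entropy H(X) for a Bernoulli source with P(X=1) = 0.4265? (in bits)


H = -p*log2(p) - (1-p)*log2(1-p). -0.4265*log2(0.4265) = 0.524332; -0.5735*log2(0.5735) = 0.460024. H = 0.524332 + 0.460024 = 0.9844

0.9844 bits


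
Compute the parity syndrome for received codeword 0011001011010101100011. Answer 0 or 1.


Syndrome = XOR of all bits = 0 XOR 0 XOR 1 XOR 1 XOR 0 XOR 0 XOR 1 XOR 0 XOR 1 XOR 1 XOR 0 XOR 1 XOR 0 XOR 1 XOR 0 XOR 1 XOR 1 XOR 0 XOR 0 XOR 0 XOR 1 XOR 1 = 1

1


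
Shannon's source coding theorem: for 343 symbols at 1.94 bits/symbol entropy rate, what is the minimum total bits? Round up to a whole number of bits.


Minimum bits >= n * H = 343 * 1.94 = 665.42, rounded up to a whole number of bits = 666

666 bits


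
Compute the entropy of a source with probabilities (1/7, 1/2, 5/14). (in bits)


H = -sum(p_i * log2(p_i)). Terms: -(1/7)*log2(1/7) = 0.401051; -(1/2)*log2(1/2) = 0.500000; -(5/14)*log2(5/14) = 0.530510. H = 0.401051 + 0.500000 + 0.530510 = 1.4316

1.4316 bits


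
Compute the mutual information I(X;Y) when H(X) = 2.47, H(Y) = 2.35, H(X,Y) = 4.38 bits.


I(X;Y) = H(X) + H(Y) - H(X,Y) = 2.47 + 2.35 - 4.38 = 0.44

0.44 bits


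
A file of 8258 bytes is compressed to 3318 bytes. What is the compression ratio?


Ratio = original / compressed = 8258 / 3318 = 2.4888

2.4888


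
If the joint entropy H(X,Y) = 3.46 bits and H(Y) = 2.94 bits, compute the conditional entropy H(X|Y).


H(X|Y) = H(X,Y) - H(Y) = 3.46 - 2.94 = 0.52

0.52 bits


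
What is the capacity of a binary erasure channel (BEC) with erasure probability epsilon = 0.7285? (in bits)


C = 1 - epsilon = 1 - 0.7285 = 0.2715

0.2715 bits


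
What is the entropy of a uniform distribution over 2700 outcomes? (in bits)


H = log2(n) = log2(2700) = 11.3987

11.3987 bits


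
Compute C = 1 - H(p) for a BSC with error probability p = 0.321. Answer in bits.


H(p) = -p*log2(p) - (1-p)*log2(1-p) = -0.321*log2(0.321) - 0.679*log2(0.679) = 0.526233 + 0.379233 = 0.9055. C = 1 - H(p) = 1 - 0.9055 = 0.0945

0.0945 bits


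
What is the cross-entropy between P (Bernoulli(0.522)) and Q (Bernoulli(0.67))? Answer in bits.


H(P,Q) = -p*log2(q) - (1-p)*log2(1-q). -0.522*log2(0.67) = 0.301594; -0.478*log2(0.33) = 0.764543. H(P,Q) = 0.301594 + 0.764543 = 1.0661

1.0661 bits


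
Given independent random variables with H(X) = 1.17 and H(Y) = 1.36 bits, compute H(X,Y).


For independent variables, H(X,Y) = H(X) + H(Y) = 1.17 + 1.36 = 2.53

2.53 bits


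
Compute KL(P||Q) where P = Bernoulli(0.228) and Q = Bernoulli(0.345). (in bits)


KL = p*log2(p/q) + (1-p)*log2((1-p)/(1-q)) = 0.228*log2(0.228/0.345) + 0.772*log2(0.772/0.655) = 0.0468

0.0468 bits


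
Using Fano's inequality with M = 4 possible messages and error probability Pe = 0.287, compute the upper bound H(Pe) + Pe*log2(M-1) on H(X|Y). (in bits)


H(Pe) = -Pe*log2(Pe) - (1-Pe)*log2(1-Pe) = -0.287*log2(0.287) - 0.713*log2(0.713) = 0.516852 + 0.347963 = 0.8648. Pe*log2(M-1) = 0.287*log2(3) = 0.454884. Bound = H(Pe) + Pe*log2(M-1) = 0.516852 + 0.347963 + 0.454884 = 1.3197

1.3197 bits


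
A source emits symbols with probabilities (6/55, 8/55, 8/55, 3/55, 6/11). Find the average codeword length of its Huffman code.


Huffman construction (repeatedly merge the two least-probable nodes; each merge adds 1 bit to every symbol beneath it): 3/55 + 6/55 = 9/55; 8/55 + 8/55 = 16/55; 9/55 + 16/55 = 5/11; 5/11 + 6/11 = 1. Resulting codeword lengths (in the order the probabilities were given): (3, 3, 3, 3, 1). L_avg = sum(p_i * l_i) = 6/55*3 + 8/55*3 + 8/55*3 + 3/55*3 + 6/11*1 = 21/11 = 1.9091

1.9091 bits


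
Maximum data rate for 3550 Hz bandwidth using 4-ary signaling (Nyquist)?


Rate = 2 * B * log2(M) = 2 * 3550 * 2.0 = 14200.0

14200.0 bps


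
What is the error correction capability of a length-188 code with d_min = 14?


Correction capability = floor((d-1)/2) = floor((14-1)/2) = 6

6 errors


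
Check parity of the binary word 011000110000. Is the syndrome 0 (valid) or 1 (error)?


Syndrome = XOR of all bits = 0 XOR 1 XOR 1 XOR 0 XOR 0 XOR 0 XOR 1 XOR 1 XOR 0 XOR 0 XOR 0 XOR 0 = 0

0


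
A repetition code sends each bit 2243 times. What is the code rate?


Rate = k/n = 1/2243

1/2243


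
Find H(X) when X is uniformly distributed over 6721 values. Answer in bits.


H = log2(n) = log2(6721) = 12.7145

12.7145 bits


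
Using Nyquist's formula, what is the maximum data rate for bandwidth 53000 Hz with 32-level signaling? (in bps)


Rate = 2 * B * log2(M) = 2 * 53000 * 5.0 = 530000.0

530000.0 bps


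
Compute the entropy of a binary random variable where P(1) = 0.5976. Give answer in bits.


H = -p*log2(p) - (1-p)*log2(1-p). -0.5976*log2(0.5976) = 0.443866; -0.4024*log2(0.4024) = 0.528471. H = 0.443866 + 0.528471 = 0.9723

0.9723 bits


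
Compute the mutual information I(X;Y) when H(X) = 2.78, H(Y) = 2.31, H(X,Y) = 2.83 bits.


I(X;Y) = H(X) + H(Y) - H(X,Y) = 2.78 + 2.31 - 2.83 = 2.26

2.26 bits


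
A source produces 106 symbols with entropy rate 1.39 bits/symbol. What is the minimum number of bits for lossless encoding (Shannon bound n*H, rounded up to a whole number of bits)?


Minimum bits >= n * H = 106 * 1.39 = 147.34, rounded up to a whole number of bits = 148

148 bits


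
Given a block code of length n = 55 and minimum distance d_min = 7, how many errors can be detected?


Detection capability = d_min - 1 = 7 - 1 = 6

6 errors


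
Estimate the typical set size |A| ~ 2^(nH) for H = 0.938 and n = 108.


log2|A_typical| = nH = 108 * 0.938 = 101.304, so |A_typical| ~ 2^101.304 = 3.130e+30

3.130e+30


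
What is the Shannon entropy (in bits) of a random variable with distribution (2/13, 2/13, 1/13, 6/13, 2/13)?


H = -sum(p_i * log2(p_i)). Terms: -(2/13)*log2(2/13) = 0.415452; -(2/13)*log2(2/13) = 0.415452; -(1/13)*log2(1/13) = 0.284649; -(6/13)*log2(6/13) = 0.514836; -(2/13)*log2(2/13) = 0.415452. H = 0.415452 + 0.415452 + 0.284649 + 0.514836 + 0.415452 = 2.0458

2.0458 bits


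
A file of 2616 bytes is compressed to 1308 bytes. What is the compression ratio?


Ratio = original / compressed = 2616 / 1308 = 2.0

2.0


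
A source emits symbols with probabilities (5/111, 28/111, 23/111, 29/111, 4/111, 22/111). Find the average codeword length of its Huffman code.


Huffman construction (repeatedly merge the two least-probable nodes; each merge adds 1 bit to every symbol beneath it): 4/111 + 5/111 = 3/37; 3/37 + 22/111 = 31/111; 23/111 + 28/111 = 17/37; 29/111 + 31/111 = 20/37; 17/37 + 20/37 = 1. Resulting codeword lengths (in the order the probabilities were given): (4, 2, 2, 2, 4, 3). L_avg = sum(p_i * l_i) = 5/111*4 + 28/111*2 + 23/111*2 + 29/111*2 + 4/111*4 + 22/111*3 = 262/111 = 2.3604

2.3604 bits


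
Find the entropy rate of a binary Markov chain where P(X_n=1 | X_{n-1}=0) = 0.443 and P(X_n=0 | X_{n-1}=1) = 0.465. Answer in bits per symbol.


Stationary distribution: pi_0 = p10/(p01+p10) = 0.5121, pi_1 = 0.4879. Entropy rate H' = pi_0*H(p01) + pi_1*H(p10) = 0.5121*0.9906 + 0.4879*0.9965 = 0.9935

0.9935 bits/symbol


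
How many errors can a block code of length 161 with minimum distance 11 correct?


Correction capability = floor((d-1)/2) = floor((11-1)/2) = 5

5 errors


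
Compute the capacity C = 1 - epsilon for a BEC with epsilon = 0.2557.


C = 1 - epsilon = 1 - 0.2557 = 0.7443

0.7443 bits


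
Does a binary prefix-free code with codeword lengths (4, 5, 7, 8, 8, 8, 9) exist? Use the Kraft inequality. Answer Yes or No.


Kraft sum = sum(2^(-l_i)) = 0.1152, need <= 1. Result: satisfied (a binary prefix-free code with these lengths exists)

Yes


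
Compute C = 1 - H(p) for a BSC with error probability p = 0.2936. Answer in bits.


H(p) = -p*log2(p) - (1-p)*log2(1-p) = -0.2936*log2(0.2936) - 0.7064*log2(0.7064) = 0.519107 + 0.354219 = 0.8733. C = 1 - H(p) = 1 - 0.8733 = 0.1267

0.1267 bits


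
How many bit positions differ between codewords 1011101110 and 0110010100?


Count differing positions: ^ ^ . ^ ^ ^ ^ . ^ . = 7 differences

7


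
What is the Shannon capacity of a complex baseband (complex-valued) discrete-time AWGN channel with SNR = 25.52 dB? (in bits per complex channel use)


SNR_linear = 10^(25.52/10) = 356.4511; C = log2(1 + SNR_linear) = log2(1 + 356.4511) = 8.4816

8.4816 bits/channel use


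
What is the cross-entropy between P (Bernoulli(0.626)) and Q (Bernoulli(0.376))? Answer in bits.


H(P,Q) = -p*log2(q) - (1-p)*log2(1-q). -0.626*log2(0.376) = 0.883408; -0.374*log2(0.624) = 0.254463. H(P,Q) = 0.883408 + 0.254463 = 1.1379

1.1379 bits


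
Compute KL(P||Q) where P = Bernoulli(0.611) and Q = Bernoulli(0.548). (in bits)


KL = p*log2(p/q) + (1-p)*log2((1-p)/(1-q)) = 0.611*log2(0.611/0.548) + 0.389*log2(0.389/0.452) = 0.0117

0.0117 bits


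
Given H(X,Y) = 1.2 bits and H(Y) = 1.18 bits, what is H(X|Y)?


H(X|Y) = H(X,Y) - H(Y) = 1.2 - 1.18 = 0.02

0.02 bits


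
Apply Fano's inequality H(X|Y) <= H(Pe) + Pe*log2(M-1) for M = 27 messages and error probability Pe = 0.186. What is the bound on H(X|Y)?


H(Pe) = -Pe*log2(Pe) - (1-Pe)*log2(1-Pe) = -0.186*log2(0.186) - 0.814*log2(0.814) = 0.451352 + 0.241676 = 0.693. Pe*log2(M-1) = 0.186*log2(26) = 0.874282. Bound = H(Pe) + Pe*log2(M-1) = 0.451352 + 0.241676 + 0.874282 = 1.5673

1.5673 bits


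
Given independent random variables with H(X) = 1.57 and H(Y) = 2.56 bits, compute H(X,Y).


For independent variables, H(X,Y) = H(X) + H(Y) = 1.57 + 2.56 = 4.13

4.13 bits


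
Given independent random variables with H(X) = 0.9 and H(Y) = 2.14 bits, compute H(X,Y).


For independent variables, H(X,Y) = H(X) + H(Y) = 0.9 + 2.14 = 3.04

3.04 bits


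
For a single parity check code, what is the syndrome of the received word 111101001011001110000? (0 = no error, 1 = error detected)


Syndrome = XOR of all bits = 1 XOR 1 XOR 1 XOR 1 XOR 0 XOR 1 XOR 0 XOR 0 XOR 1 XOR 0 XOR 1 XOR 1 XOR 0 XOR 0 XOR 1 XOR 1 XOR 1 XOR 0 XOR 0 XOR 0 XOR 0 = 1

1


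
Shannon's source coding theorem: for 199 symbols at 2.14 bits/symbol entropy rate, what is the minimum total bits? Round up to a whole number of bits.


Minimum bits >= n * H = 199 * 2.14 = 425.86, rounded up to a whole number of bits = 426

426 bits


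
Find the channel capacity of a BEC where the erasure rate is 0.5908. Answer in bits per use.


C = 1 - epsilon = 1 - 0.5908 = 0.4092

0.4092 bits


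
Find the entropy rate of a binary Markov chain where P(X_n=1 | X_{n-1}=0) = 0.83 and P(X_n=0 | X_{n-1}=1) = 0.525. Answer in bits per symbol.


Stationary distribution: pi_0 = p10/(p01+p10) = 0.3875, pi_1 = 0.6125. Entropy rate H' = pi_0*H(p01) + pi_1*H(p10) = 0.3875*0.6577 + 0.6125*0.9982 = 0.8663

0.8663 bits/symbol


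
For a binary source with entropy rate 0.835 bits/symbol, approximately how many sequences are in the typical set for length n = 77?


log2|A_typical| = nH = 77 * 0.835 = 64.295, so |A_typical| ~ 2^64.295 = 2.263e+19

2.263e+19


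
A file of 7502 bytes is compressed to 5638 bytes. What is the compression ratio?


Ratio = original / compressed = 7502 / 5638 = 1.3306

1.3306


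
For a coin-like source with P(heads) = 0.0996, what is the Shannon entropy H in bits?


H = -p*log2(p) - (1-p)*log2(1-p). -0.0996*log2(0.0996) = 0.331440; -0.9004*log2(0.9004) = 0.136286. H = 0.331440 + 0.136286 = 0.4677

0.4677 bits


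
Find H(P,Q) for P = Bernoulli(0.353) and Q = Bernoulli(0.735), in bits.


H(P,Q) = -p*log2(q) - (1-p)*log2(1-q). -0.353*log2(0.735) = 0.156797; -0.647*log2(0.265) = 1.239610. H(P,Q) = 0.156797 + 1.239610 = 1.3964

1.3964 bits


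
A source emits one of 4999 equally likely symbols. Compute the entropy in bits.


H = log2(n) = log2(4999) = 12.2874

12.2874 bits


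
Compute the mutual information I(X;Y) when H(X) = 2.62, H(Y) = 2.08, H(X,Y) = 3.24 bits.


I(X;Y) = H(X) + H(Y) - H(X,Y) = 2.62 + 2.08 - 3.24 = 1.46

1.46 bits


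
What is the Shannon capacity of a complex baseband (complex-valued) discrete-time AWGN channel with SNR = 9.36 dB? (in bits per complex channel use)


SNR_linear = 10^(9.36/10) = 8.6298; C = log2(1 + SNR_linear) = log2(1 + 8.6298) = 3.2675

3.2675 bits/channel use


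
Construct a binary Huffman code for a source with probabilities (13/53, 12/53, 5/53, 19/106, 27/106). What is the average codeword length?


Huffman construction (repeatedly merge the two least-probable nodes; each merge adds 1 bit to every symbol beneath it): 5/53 + 19/106 = 29/106; 12/53 + 13/53 = 25/53; 27/106 + 29/106 = 28/53; 25/53 + 28/53 = 1. Resulting codeword lengths (in the order the probabilities were given): (2, 2, 3, 3, 2). L_avg = sum(p_i * l_i) = 13/53*2 + 12/53*2 + 5/53*3 + 19/106*3 + 27/106*2 = 241/106 = 2.2736

2.2736 bits


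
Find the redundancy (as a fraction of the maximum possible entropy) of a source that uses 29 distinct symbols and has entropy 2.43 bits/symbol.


H_max = log2(K) = log2(29) = 4.858 bits/symbol. Redundancy = 1 - H/H_max = 1 - 2.43/4.858 = 1 - 0.5002 = 0.4998

0.4998


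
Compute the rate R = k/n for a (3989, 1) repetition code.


Rate = k/n = 1/3989

1/3989


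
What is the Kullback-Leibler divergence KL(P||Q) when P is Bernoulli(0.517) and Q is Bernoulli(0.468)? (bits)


KL = p*log2(p/q) + (1-p)*log2((1-p)/(1-q)) = 0.517*log2(0.517/0.468) + 0.483*log2(0.483/0.532) = 0.0069

0.0069 bits


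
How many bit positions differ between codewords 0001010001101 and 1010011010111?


Count differing positions: ^ . ^ ^ . . ^ . ^ ^ . ^ . = 7 differences

7


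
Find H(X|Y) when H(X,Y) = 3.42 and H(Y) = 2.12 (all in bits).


H(X|Y) = H(X,Y) - H(Y) = 3.42 - 2.12 = 1.3

1.3 bits


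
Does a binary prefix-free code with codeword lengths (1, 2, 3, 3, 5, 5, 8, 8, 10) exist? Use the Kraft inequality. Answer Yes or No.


Kraft sum = sum(2^(-l_i)) = 1.0713, need <= 1. Result: violated (a binary prefix-free code with these lengths cannot exist)

No


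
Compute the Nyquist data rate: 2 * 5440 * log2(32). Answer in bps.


Rate = 2 * B * log2(M) = 2 * 5440 * 5.0 = 54400.0

54400.0 bps


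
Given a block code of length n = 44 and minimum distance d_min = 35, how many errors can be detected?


Detection capability = d_min - 1 = 35 - 1 = 34

34 errors


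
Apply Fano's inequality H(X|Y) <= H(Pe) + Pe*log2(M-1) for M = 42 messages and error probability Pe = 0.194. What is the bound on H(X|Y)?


H(Pe) = -Pe*log2(Pe) - (1-Pe)*log2(1-Pe) = -0.194*log2(0.194) - 0.806*log2(0.806) = 0.458979 + 0.250785 = 0.7098. Pe*log2(M-1) = 0.194*log2(41) = 1.039365. Bound = H(Pe) + Pe*log2(M-1) = 0.458979 + 0.250785 + 1.039365 = 1.7491

1.7491 bits


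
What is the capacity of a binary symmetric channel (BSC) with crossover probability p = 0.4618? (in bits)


H(p) = -p*log2(p) - (1-p)*log2(1-p) = -0.4618*log2(0.4618) - 0.5382*log2(0.5382) = 0.514750 + 0.481035 = 0.9958. C = 1 - H(p) = 1 - 0.9958 = 0.0042

0.0042 bits


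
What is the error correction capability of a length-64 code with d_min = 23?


Correction capability = floor((d-1)/2) = floor((23-1)/2) = 11

11 errors


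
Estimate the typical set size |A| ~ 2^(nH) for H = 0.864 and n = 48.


log2|A_typical| = nH = 48 * 0.864 = 41.472, so |A_typical| ~ 2^41.472 = 3.050e+12

3.050e+12


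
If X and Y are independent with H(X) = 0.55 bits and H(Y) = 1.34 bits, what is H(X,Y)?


For independent variables, H(X,Y) = H(X) + H(Y) = 0.55 + 1.34 = 1.89

1.89 bits


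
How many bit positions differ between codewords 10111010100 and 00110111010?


Count differing positions: ^ . . . ^ ^ . ^ ^ ^ . = 6 differences

6


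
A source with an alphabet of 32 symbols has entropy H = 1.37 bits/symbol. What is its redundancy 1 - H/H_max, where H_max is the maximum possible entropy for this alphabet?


H_max = log2(K) = log2(32) = 5.0 bits/symbol. Redundancy = 1 - H/H_max = 1 - 1.37/5.0 = 1 - 0.274 = 0.726

0.726


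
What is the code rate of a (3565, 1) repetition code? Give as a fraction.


Rate = k/n = 1/3565

1/3565


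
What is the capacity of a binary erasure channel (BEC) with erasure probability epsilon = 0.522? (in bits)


C = 1 - epsilon = 1 - 0.522 = 0.478

0.478 bits


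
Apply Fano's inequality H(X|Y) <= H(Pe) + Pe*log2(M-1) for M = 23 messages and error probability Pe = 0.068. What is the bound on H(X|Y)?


H(Pe) = -Pe*log2(Pe) - (1-Pe)*log2(1-Pe) = -0.068*log2(0.068) - 0.932*log2(0.932) = 0.263726 + 0.094689 = 0.3584. Pe*log2(M-1) = 0.068*log2(22) = 0.303241. Bound = H(Pe) + Pe*log2(M-1) = 0.263726 + 0.094689 + 0.303241 = 0.6617

0.6617 bits


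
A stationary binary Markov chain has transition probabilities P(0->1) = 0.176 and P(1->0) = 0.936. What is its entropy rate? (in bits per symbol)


Stationary distribution: pi_0 = p10/(p01+p10) = 0.8417, pi_1 = 0.1583. Entropy rate H' = pi_0*H(p01) + pi_1*H(p10) = 0.8417*0.6712 + 0.1583*0.3431 = 0.6193

0.6193 bits/symbol


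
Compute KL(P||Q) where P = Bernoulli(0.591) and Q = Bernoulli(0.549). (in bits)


KL = p*log2(p/q) + (1-p)*log2((1-p)/(1-q)) = 0.591*log2(0.591/0.549) + 0.409*log2(0.409/0.451) = 0.0052

0.0052 bits


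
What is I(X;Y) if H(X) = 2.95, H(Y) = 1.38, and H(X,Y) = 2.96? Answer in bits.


I(X;Y) = H(X) + H(Y) - H(X,Y) = 2.95 + 1.38 - 2.96 = 1.37

1.37 bits


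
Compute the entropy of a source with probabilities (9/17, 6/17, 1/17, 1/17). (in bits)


H = -sum(p_i * log2(p_i)). Terms: -(9/17)*log2(9/17) = 0.485755; -(6/17)*log2(6/17) = 0.530294; -(1/17)*log2(1/17) = 0.240439; -(1/17)*log2(1/17) = 0.240439. H = 0.485755 + 0.530294 + 0.240439 + 0.240439 = 1.4969

1.4969 bits


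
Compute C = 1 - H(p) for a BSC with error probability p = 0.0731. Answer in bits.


H(p) = -p*log2(p) - (1-p)*log2(1-p) = -0.0731*log2(0.0731) - 0.9269*log2(0.9269) = 0.275878 + 0.101509 = 0.3774. C = 1 - H(p) = 1 - 0.3774 = 0.6226

0.6226 bits


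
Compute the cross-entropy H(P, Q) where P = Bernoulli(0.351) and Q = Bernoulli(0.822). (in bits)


H(P,Q) = -p*log2(q) - (1-p)*log2(1-q). -0.351*log2(0.822) = 0.099259; -0.649*log2(0.178) = 1.616043. H(P,Q) = 0.099259 + 1.616043 = 1.7153

1.7153 bits


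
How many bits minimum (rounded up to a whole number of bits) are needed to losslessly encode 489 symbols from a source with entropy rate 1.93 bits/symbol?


Minimum bits >= n * H = 489 * 1.93 = 943.77, rounded up to a whole number of bits = 944

944 bits


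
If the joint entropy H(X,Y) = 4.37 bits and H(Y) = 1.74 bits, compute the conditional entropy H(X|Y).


H(X|Y) = H(X,Y) - H(Y) = 4.37 - 1.74 = 2.63

2.63 bits


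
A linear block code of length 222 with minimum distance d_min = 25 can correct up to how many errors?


Correction capability = floor((d-1)/2) = floor((25-1)/2) = 12

12 errors


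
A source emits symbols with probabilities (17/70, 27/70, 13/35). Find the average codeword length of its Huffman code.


Huffman construction (repeatedly merge the two least-probable nodes; each merge adds 1 bit to every symbol beneath it): 17/70 + 13/35 = 43/70; 27/70 + 43/70 = 1. Resulting codeword lengths (in the order the probabilities were given): (2, 1, 2). L_avg = sum(p_i * l_i) = 17/70*2 + 27/70*1 + 13/35*2 = 113/70 = 1.6143

1.6143 bits


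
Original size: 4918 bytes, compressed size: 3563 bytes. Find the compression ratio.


Ratio = original / compressed = 4918 / 3563 = 1.3803

1.3803


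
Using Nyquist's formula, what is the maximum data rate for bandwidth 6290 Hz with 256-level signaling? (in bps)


Rate = 2 * B * log2(M) = 2 * 6290 * 8.0 = 100640.0

100640.0 bps


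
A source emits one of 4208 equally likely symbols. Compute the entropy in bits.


H = log2(n) = log2(4208) = 12.0389

12.0389 bits


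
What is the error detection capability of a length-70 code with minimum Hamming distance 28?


Detection capability = d_min - 1 = 28 - 1 = 27

27 errors


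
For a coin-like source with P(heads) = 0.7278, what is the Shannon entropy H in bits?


H = -p*log2(p) - (1-p)*log2(1-p). -0.7278*log2(0.7278) = 0.333613; -0.2722*log2(0.2722) = 0.510990. H = 0.333613 + 0.510990 = 0.8446

0.8446 bits


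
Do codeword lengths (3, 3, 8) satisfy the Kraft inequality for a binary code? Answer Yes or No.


Kraft sum = sum(2^(-l_i)) = 0.2539, need <= 1. Result: satisfied (a binary prefix-free code with these lengths exists)

Yes


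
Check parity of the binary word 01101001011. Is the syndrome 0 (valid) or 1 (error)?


Syndrome = XOR of all bits = 0 XOR 1 XOR 1 XOR 0 XOR 1 XOR 0 XOR 0 XOR 1 XOR 0 XOR 1 XOR 1 = 0

0


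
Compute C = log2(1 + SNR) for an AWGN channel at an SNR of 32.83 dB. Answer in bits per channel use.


SNR_linear = 10^(32.83/10) = 1918.6687; C = log2(1 + SNR_linear) = log2(1 + 1918.6687) = 10.9066

10.9066 bits/channel use


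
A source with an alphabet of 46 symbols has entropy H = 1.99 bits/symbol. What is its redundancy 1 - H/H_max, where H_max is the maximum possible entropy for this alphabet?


H_max = log2(K) = log2(46) = 5.5236 bits/symbol. Redundancy = 1 - H/H_max = 1 - 1.99/5.5236 = 1 - 0.3603 = 0.6397

0.6397
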